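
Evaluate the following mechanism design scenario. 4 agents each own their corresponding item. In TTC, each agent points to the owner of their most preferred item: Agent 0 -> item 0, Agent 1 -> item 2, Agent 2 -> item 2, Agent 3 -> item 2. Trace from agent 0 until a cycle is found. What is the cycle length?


Step 1: Trace the pointer graph from agent 0: 0 -> 0
Step 2: A cycle is detected when we revisit agent 0
Step 3: The cycle is: 0 -> 0
Step 4: Cycle length = 1

1


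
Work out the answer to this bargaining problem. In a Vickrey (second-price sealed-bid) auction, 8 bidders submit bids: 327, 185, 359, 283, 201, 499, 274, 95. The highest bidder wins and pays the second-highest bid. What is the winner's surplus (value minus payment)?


Step 1: Sort bids in descending order: 499, 359, 327, 283, 274, 201, 185, 95
Step 2: The winning bid is the highest: 499
Step 3: The payment equals the second-highest bid: 359
Step 4: Surplus = winner's bid - payment = 499 - 359 = 140

140


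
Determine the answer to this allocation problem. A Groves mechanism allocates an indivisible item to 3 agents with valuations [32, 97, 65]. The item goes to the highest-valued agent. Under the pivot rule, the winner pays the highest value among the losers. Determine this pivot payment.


Step 1: The efficient winner is agent 1 with value 97
Step 2: Other agents' values: [32, 65]
Step 3: Pivot payment = max(others) = 65
Step 4: The winner pays 65

65


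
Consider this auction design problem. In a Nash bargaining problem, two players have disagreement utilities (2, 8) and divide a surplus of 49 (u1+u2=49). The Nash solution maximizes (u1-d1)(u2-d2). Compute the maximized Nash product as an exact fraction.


Step 1: The Nash solution splits surplus symmetrically above the disagreement point
Step 2: u1 = (total + d1 - d2)/2 = (49 + 2 - 8)/2 = 43/2
Step 3: u2 = (total - d1 + d2)/2 = (49 - 2 + 8)/2 = 55/2
Step 4: Nash product = (43/2 - 2) * (55/2 - 8)
Step 5: = 39/2 * 39/2 = 1521/4

1521/4


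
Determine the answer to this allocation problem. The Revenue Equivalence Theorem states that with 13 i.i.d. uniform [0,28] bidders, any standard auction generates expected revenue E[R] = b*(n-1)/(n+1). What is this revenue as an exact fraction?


Step 1: By Revenue Equivalence, expected revenue = b*(n-1)/(n+1)
Step 2: Substituting n = 13, b = 28
Step 3: Revenue = 28*(13-1)/(13+1) = 28*12/14
Step 4: Revenue = 336/14 = 24

24


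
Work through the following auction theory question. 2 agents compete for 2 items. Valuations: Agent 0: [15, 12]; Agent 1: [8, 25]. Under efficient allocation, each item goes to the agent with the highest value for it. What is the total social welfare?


Step 1: For each item, find the maximum value among all agents.
Step 2: Item 0 -> Agent 0 (value 15)
Step 3: Item 1 -> Agent 1 (value 25)
Step 4: Total welfare = 15 + 25 = 40

40


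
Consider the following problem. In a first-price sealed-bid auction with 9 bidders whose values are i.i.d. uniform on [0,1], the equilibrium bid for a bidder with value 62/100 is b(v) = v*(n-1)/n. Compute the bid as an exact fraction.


Step 1: The symmetric BNE bidding function is b(v) = v * (n-1) / n
Step 2: Substitute v = 31/50 and n = 9
Step 3: b = 31/50 * 8/9
Step 4: b = 124/225

124/225


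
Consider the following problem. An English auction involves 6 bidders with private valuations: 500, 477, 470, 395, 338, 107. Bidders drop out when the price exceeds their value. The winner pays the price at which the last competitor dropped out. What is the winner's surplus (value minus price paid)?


Step 1: Identify the highest value: 500
Step 2: Identify the second-highest value: 477
Step 3: The final price = second-highest value = 477
Step 4: Surplus = 500 - 477 = 23

23


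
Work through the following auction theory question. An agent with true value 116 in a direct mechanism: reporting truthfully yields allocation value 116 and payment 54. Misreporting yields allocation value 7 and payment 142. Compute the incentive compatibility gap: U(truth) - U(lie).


Step 1: U(truth) = value - payment = 116 - 54 = 62
Step 2: U(lie) = allocation - payment = 7 - 142 = -135
Step 3: IC gap = 62 - (-135) = 197

197


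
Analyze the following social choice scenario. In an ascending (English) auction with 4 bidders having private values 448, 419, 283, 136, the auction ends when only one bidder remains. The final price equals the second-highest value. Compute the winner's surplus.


Step 1: Identify the highest value: 448
Step 2: Identify the second-highest value: 419
Step 3: The final price = second-highest value = 419
Step 4: Surplus = 448 - 419 = 29

29


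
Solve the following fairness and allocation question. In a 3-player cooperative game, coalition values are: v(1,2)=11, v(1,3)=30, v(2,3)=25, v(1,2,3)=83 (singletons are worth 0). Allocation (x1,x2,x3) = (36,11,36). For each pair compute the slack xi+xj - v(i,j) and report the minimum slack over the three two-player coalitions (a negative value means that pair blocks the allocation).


Step 1: Slack for coalition (1,2): x1+x2 - v12 = 47 - 11 = 36
Step 2: Slack for coalition (1,3): x1+x3 - v13 = 72 - 30 = 42
Step 3: Slack for coalition (2,3): x2+x3 - v23 = 47 - 25 = 22
Step 4: Minimum slack = min(36, 42, 22) = 22, attained by (2,3); no pair can gain by deviating, so the allocation is in the core

22


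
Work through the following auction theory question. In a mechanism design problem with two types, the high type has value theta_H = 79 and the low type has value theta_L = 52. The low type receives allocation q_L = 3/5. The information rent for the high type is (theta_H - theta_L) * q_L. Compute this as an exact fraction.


Step 1: theta_H - theta_L = 79 - 52 = 27
Step 2: Information rent = (theta_H - theta_L) * q_L
Step 3: = 27 * 3/5
Step 4: = 81/5

81/5


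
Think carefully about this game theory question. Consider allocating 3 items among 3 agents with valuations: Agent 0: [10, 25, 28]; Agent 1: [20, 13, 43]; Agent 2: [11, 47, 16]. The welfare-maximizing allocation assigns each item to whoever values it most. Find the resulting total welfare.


Step 1: For each item, find the maximum value among all agents.
Step 2: Item 0 -> Agent 1 (value 20)
Step 3: Item 1 -> Agent 2 (value 47)
Step 4: Item 2 -> Agent 1 (value 43)
Step 5: Total welfare = 20 + 47 + 43 = 110

110


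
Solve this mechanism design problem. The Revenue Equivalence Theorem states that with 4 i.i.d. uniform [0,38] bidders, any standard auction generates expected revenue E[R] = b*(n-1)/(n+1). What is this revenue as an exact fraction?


Step 1: By Revenue Equivalence, expected revenue = b*(n-1)/(n+1)
Step 2: Substituting n = 4, b = 38
Step 3: Revenue = 38*(4-1)/(4+1) = 38*3/5
Step 4: Revenue = 114/5

114/5


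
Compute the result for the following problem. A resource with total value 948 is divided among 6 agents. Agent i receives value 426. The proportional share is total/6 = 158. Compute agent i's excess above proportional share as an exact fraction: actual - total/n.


Step 1: Proportional share = 948/6 = 158
Step 2: Agent's actual allocation = 426
Step 3: Excess = 426 - 158 = 268

268


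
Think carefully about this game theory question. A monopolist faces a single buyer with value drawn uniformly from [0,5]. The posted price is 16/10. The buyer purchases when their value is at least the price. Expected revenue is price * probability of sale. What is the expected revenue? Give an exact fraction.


Step 1: Posted price r = 8/5, value support [0,5]
Step 2: P(v >= r) = (5 - 8/5)/5 = 17/25
Step 3: Expected revenue = r * P(v >= r) = 8/5 * 17/25
Step 4: Revenue = 136/125

136/125


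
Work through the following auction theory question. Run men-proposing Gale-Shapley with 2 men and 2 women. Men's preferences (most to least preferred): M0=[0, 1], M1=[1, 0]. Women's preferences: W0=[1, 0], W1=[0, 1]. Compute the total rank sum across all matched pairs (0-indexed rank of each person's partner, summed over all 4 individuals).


Step 1: Run Gale-Shapley (men propose, women hold best offer):
  M0 proposes to W0; she accepts
  M1 proposes to W1; she accepts
Step 2: Final matching: W0-M0, W1-M1
Step 3: 0-indexed ranks (man's rank of his match, then woman's): 0 + 1 + 0 + 1
Step 4: Total rank sum = 2

2


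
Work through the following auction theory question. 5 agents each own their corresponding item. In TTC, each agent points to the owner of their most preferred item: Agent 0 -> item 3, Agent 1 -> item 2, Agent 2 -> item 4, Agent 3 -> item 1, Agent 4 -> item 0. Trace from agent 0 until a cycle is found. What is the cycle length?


Step 1: Trace the pointer graph from agent 0: 0 -> 3 -> 1 -> 2 -> 4 -> 0
Step 2: A cycle is detected when we revisit agent 0
Step 3: The cycle is: 0 -> 3 -> 1 -> 2 -> 4 -> 0
Step 4: Cycle length = 5

5


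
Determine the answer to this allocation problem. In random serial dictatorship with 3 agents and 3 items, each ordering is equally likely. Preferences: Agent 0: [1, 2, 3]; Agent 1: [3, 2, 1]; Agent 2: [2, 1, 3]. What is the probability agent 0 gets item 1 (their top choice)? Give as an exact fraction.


Step 1: Agent 0 wants item 1
Step 2: There are 6 possible orderings of agents
Step 3: In 6 orderings, agent 0 gets item 1
Step 4: Probability = 6/6 = 1

1


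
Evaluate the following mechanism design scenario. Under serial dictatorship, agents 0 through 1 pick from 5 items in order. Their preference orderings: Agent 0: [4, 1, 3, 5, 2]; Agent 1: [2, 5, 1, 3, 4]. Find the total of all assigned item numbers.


Step 1: Agent 0 picks item 4
Step 2: Agent 1 picks item 2
Step 3: Sum = 4 + 2 = 6

6


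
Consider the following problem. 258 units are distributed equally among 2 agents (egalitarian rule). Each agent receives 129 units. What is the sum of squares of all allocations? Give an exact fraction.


Step 1: Each agent's share = 258/2 = 129
Step 2: Square of each share = (129)^2 = 16641
Step 3: Sum of squares = 2 * 16641 = 33282

33282


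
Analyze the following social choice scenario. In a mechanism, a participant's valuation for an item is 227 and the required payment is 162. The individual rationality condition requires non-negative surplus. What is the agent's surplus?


Step 1: Surplus = value - payment = 227 - 162 = 65
Step 2: IR is satisfied (surplus >= 0)

65


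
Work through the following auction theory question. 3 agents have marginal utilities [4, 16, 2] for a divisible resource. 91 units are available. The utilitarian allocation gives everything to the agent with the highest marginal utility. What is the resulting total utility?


Step 1: The marginal utilities are [4, 16, 2]
Step 2: The highest marginal utility is 16
Step 3: All 91 units go to that agent
Step 4: Total utility = 16 * 91 = 1456

1456


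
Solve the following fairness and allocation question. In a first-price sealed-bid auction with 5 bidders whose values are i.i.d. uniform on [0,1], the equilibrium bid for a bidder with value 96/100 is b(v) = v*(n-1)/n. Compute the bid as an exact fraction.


Step 1: The symmetric BNE bidding function is b(v) = v * (n-1) / n
Step 2: Substitute v = 24/25 and n = 5
Step 3: b = 24/25 * 4/5
Step 4: b = 96/125

96/125


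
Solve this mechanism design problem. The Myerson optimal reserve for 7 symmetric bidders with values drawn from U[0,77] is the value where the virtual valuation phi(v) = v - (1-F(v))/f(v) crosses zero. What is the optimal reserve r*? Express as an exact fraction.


Step 1: For U[0,77], F(v) = v/77 and f(v) = 1/77
Step 2: phi(v) = v - (1 - v/77)/(1/77) = v - (77 - v) = 2v - 77
Step 3: Set phi(r*) = 0: 2r* - 77 = 0
Step 4: r* = 77/2 (the number of bidders n = 7 does not enter)

77/2


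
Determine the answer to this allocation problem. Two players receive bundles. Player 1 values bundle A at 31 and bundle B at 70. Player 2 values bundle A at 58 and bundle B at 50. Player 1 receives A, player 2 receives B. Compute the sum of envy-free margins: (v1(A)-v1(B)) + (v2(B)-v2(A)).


Step 1: Player 1's margin = v1(A) - v1(B) = 31 - 70 = -39
Step 2: Player 2's margin = v2(B) - v2(A) = 50 - 58 = -8
Step 3: Total margin = -39 + -8 = -47

-47


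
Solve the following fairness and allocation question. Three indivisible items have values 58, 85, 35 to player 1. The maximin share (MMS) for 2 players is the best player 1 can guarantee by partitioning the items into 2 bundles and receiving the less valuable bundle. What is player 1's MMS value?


Step 1: Item values = 58, 85, 35
Step 2: Enumerate all 2-bundle partitions and take the smaller bundle:
  Partition 1: {58} vs {85,35} -> bundles 58, 120; min = 58
  Partition 2: {85} vs {58,35} -> bundles 85, 93; min = 85
  Partition 3: {35} vs {58,85} -> bundles 35, 143; min = 35
Step 3: MMS = max(58, 85, 35) = 85

85


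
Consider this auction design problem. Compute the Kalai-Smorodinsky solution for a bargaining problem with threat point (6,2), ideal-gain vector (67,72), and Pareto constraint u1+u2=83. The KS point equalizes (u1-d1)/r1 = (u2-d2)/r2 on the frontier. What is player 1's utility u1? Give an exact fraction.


Step 1: At the KS point, (u1-d1)/r1 = (u2-d2)/r2 = t and u1+u2 = 83
Step 2: u1 = d1 + r1*t and u2 = d2 + r2*t, so (d1 + r1*t) + (d2 + r2*t) = 83
Step 3: t = (83 - 6 - 2)/(67 + 72) = 75/139
Step 4: u1 = d1 + r1*t = 6 + 67 * 75/139 = 5859/139
Step 5: (Check: u2 = d2 + r2*t = 5678/139; u1+u2 = 5859/139 + 5678/139 = 83, on the frontier.)

5859/139


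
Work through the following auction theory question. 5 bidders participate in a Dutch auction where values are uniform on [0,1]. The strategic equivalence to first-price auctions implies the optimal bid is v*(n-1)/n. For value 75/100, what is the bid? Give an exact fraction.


Step 1: Dutch auctions are strategically equivalent to first-price auctions
Step 2: The equilibrium bid is b(v) = v*(n-1)/n
Step 3: b = 3/4 * 4/5
Step 4: b = 3/5

3/5


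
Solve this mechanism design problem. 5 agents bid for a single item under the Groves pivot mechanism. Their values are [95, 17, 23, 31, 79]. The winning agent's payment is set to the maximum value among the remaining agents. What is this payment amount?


Step 1: The efficient winner is agent 0 with value 95
Step 2: Other agents' values: [17, 23, 31, 79]
Step 3: Pivot payment = max(others) = 79
Step 4: The winner pays 79

79


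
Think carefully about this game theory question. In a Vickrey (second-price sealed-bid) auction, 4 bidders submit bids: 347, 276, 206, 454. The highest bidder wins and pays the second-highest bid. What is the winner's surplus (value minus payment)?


Step 1: Sort bids in descending order: 454, 347, 276, 206
Step 2: The winning bid is the highest: 454
Step 3: The payment equals the second-highest bid: 347
Step 4: Surplus = winner's bid - payment = 454 - 347 = 107

107


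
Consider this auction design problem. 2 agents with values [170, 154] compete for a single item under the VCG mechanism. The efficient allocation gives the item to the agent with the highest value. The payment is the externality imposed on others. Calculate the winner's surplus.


Step 1: The winner is the agent with the highest value: agent 0 with value 170
Step 2: Values of other agents: [154]
Step 3: VCG payment = max of others' values = 154
Step 4: Surplus = 170 - 154 = 16

16


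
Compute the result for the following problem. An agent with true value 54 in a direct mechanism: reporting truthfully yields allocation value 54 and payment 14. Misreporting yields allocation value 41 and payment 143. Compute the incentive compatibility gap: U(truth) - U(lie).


Step 1: U(truth) = value - payment = 54 - 14 = 40
Step 2: U(lie) = allocation - payment = 41 - 143 = -102
Step 3: IC gap = 40 - (-102) = 142

142


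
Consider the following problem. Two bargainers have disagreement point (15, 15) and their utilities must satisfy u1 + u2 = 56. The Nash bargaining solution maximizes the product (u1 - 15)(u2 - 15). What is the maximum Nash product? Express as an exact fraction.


Step 1: The Nash solution splits surplus symmetrically above the disagreement point
Step 2: u1 = (total + d1 - d2)/2 = (56 + 15 - 15)/2 = 28
Step 3: u2 = (total - d1 + d2)/2 = (56 - 15 + 15)/2 = 28
Step 4: Nash product = (28 - 15) * (28 - 15)
Step 5: = 13 * 13 = 169

169


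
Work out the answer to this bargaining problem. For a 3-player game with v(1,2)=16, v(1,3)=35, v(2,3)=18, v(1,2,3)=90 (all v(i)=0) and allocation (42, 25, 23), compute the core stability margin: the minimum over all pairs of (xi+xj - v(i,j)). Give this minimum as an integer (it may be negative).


Step 1: Slack for coalition (1,2): x1+x2 - v12 = 67 - 16 = 51
Step 2: Slack for coalition (1,3): x1+x3 - v13 = 65 - 35 = 30
Step 3: Slack for coalition (2,3): x2+x3 - v23 = 48 - 18 = 30
Step 4: Minimum slack = min(51, 30, 30) = 30, attained by (1,3) and (2,3); no pair can gain by deviating, so the allocation is in the core

30


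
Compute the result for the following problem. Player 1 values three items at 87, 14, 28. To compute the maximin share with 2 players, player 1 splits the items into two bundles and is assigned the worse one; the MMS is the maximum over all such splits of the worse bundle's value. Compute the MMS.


Step 1: Item values = 87, 14, 28
Step 2: Enumerate all 2-bundle partitions and take the smaller bundle:
  Partition 1: {87} vs {14,28} -> bundles 87, 42; min = 42
  Partition 2: {14} vs {87,28} -> bundles 14, 115; min = 14
  Partition 3: {28} vs {87,14} -> bundles 28, 101; min = 28
Step 3: MMS = max(42, 14, 28) = 42

42


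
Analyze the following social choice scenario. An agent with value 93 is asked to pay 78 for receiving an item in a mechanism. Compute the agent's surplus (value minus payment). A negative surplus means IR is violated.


Step 1: Surplus = value - payment = 93 - 78 = 15
Step 2: IR is satisfied (surplus >= 0)

15


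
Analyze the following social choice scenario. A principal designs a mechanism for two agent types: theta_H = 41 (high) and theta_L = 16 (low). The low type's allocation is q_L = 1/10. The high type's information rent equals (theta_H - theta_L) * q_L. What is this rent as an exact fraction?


Step 1: theta_H - theta_L = 41 - 16 = 25
Step 2: Information rent = (theta_H - theta_L) * q_L
Step 3: = 25 * 1/10
Step 4: = 5/2

5/2


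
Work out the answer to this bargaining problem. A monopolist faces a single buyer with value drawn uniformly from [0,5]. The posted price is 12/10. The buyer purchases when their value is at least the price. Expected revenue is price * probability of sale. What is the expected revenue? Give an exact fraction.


Step 1: Posted price r = 6/5, value support [0,5]
Step 2: P(v >= r) = (5 - 6/5)/5 = 19/25
Step 3: Expected revenue = r * P(v >= r) = 6/5 * 19/25
Step 4: Revenue = 114/125

114/125


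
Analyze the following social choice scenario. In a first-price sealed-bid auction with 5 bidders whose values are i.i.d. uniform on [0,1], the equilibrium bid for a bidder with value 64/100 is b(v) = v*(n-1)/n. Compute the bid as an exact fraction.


Step 1: The symmetric BNE bidding function is b(v) = v * (n-1) / n
Step 2: Substitute v = 16/25 and n = 5
Step 3: b = 16/25 * 4/5
Step 4: b = 64/125

64/125


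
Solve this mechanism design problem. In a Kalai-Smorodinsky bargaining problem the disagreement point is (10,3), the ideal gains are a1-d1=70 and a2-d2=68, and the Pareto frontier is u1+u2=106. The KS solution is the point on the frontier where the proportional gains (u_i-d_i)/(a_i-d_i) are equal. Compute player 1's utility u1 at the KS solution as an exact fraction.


Step 1: At the KS point, (u1-d1)/r1 = (u2-d2)/r2 = t and u1+u2 = 106
Step 2: u1 = d1 + r1*t and u2 = d2 + r2*t, so (d1 + r1*t) + (d2 + r2*t) = 106
Step 3: t = (106 - 10 - 3)/(70 + 68) = 93/138 = 31/46
Step 4: u1 = d1 + r1*t = 10 + 70 * 31/46 = 1315/23
Step 5: (Check: u2 = d2 + r2*t = 1123/23; u1+u2 = 1315/23 + 1123/23 = 106, on the frontier.)

1315/23


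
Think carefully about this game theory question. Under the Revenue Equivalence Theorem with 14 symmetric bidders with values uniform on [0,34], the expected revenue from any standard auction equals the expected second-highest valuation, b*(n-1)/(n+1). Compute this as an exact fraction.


Step 1: By Revenue Equivalence, expected revenue = b*(n-1)/(n+1)
Step 2: Substituting n = 14, b = 34
Step 3: Revenue = 34*(14-1)/(14+1) = 34*13/15
Step 4: Revenue = 442/15

442/15


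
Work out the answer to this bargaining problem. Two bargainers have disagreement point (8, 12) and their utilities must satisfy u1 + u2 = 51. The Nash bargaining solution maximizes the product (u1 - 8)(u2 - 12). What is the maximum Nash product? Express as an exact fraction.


Step 1: The Nash solution splits surplus symmetrically above the disagreement point
Step 2: u1 = (total + d1 - d2)/2 = (51 + 8 - 12)/2 = 47/2
Step 3: u2 = (total - d1 + d2)/2 = (51 - 8 + 12)/2 = 55/2
Step 4: Nash product = (47/2 - 8) * (55/2 - 12)
Step 5: = 31/2 * 31/2 = 961/4

961/4


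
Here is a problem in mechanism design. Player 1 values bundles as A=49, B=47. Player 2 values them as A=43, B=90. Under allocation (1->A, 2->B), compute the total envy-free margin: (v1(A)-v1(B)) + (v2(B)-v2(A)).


Step 1: Player 1's margin = v1(A) - v1(B) = 49 - 47 = 2
Step 2: Player 2's margin = v2(B) - v2(A) = 90 - 43 = 47
Step 3: Total margin = 2 + 47 = 49

49


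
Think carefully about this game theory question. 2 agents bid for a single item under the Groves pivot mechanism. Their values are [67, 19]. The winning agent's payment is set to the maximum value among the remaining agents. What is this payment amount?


Step 1: The efficient winner is agent 0 with value 67
Step 2: Other agents' values: [19]
Step 3: Pivot payment = max(others) = 19
Step 4: The winner pays 19

19


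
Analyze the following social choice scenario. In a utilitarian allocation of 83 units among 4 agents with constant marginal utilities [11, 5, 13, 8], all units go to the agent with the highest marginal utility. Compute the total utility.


Step 1: The marginal utilities are [11, 5, 13, 8]
Step 2: The highest marginal utility is 13
Step 3: All 83 units go to that agent
Step 4: Total utility = 13 * 83 = 1079

1079


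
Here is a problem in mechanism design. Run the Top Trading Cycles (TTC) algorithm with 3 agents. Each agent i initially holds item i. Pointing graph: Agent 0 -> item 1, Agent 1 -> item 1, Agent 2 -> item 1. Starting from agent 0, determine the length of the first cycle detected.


Step 1: Trace the pointer graph from agent 0: 0 -> 1 -> 1
Step 2: A cycle is detected when we revisit agent 1
Step 3: The cycle is: 1 -> 1
Step 4: Cycle length = 1

1


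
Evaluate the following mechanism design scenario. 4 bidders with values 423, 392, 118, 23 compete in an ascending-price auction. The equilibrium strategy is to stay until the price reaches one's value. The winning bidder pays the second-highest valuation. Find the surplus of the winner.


Step 1: Identify the highest value: 423
Step 2: Identify the second-highest value: 392
Step 3: The final price = second-highest value = 392
Step 4: Surplus = 423 - 392 = 31

31


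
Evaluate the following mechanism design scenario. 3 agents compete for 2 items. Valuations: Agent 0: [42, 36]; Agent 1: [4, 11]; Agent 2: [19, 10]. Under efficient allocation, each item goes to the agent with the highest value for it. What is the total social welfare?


Step 1: For each item, find the maximum value among all agents.
Step 2: Item 0 -> Agent 0 (value 42)
Step 3: Item 1 -> Agent 0 (value 36)
Step 4: Total welfare = 42 + 36 = 78

78


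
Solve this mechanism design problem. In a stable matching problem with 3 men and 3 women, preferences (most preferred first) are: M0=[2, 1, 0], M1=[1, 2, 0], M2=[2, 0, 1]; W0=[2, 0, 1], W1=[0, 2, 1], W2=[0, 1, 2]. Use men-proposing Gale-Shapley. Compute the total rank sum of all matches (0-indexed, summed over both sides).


Step 1: Run Gale-Shapley (men propose, women hold best offer):
  M0 proposes to W2; she accepts
  M1 proposes to W1; she accepts
  M2 proposes to W2; rejected
  M2 proposes to W0; she accepts
Step 2: Final matching: W0-M2, W1-M1, W2-M0
Step 3: 0-indexed ranks (man's rank of his match, then woman's): 1 + 0 + 0 + 2 + 0 + 0
Step 4: Total rank sum = 3

3


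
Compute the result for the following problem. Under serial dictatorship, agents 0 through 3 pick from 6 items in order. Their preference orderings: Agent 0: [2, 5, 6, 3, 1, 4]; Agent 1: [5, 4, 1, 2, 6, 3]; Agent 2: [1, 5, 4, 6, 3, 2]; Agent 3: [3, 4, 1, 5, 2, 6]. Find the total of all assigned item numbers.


Step 1: Agent 0 picks item 2
Step 2: Agent 1 picks item 5
Step 3: Agent 2 picks item 1
Step 4: Agent 3 picks item 3
Step 5: Sum = 2 + 5 + 1 + 3 = 11

11


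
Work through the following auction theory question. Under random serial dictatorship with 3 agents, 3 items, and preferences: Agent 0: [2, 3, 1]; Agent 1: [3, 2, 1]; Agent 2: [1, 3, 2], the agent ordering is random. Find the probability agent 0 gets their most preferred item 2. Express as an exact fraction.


Step 1: Agent 0 wants item 2
Step 2: There are 6 possible orderings of agents
Step 3: In 6 orderings, agent 0 gets item 2
Step 4: Probability = 6/6 = 1

1


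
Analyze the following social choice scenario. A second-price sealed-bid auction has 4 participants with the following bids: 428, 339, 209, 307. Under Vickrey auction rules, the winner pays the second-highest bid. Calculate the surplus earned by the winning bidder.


Step 1: Sort bids in descending order: 428, 339, 307, 209
Step 2: The winning bid is the highest: 428
Step 3: The payment equals the second-highest bid: 339
Step 4: Surplus = winner's bid - payment = 428 - 339 = 89

89


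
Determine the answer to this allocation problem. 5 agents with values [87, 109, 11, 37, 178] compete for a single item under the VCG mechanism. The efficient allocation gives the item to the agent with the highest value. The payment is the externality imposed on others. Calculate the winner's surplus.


Step 1: The winner is the agent with the highest value: agent 4 with value 178
Step 2: Values of other agents: [87, 109, 11, 37]
Step 3: VCG payment = max of others' values = 109
Step 4: Surplus = 178 - 109 = 69

69


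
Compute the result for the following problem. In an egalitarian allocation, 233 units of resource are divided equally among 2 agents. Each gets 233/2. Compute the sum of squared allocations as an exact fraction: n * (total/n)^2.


Step 1: Each agent's share = 233/2
Step 2: Square of each share = (233/2)^2 = 54289/4
Step 3: Sum of squares = 2 * 54289/4 = 54289/2

54289/2


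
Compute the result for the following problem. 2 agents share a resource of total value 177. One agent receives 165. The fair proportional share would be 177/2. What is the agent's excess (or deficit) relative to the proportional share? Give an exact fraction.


Step 1: Proportional share = 177/2
Step 2: Agent's actual allocation = 165
Step 3: Excess = 165 - 177/2 = 153/2

153/2


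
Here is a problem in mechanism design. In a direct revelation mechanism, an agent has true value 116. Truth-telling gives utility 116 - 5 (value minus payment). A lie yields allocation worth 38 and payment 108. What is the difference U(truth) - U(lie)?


Step 1: U(truth) = value - payment = 116 - 5 = 111
Step 2: U(lie) = allocation - payment = 38 - 108 = -70
Step 3: IC gap = 111 - (-70) = 181

181


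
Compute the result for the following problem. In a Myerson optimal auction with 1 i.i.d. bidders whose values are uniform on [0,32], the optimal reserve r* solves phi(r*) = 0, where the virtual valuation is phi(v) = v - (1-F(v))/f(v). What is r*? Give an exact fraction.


Step 1: For U[0,32], F(v) = v/32 and f(v) = 1/32
Step 2: phi(v) = v - (1 - v/32)/(1/32) = v - (32 - v) = 2v - 32
Step 3: Set phi(r*) = 0: 2r* - 32 = 0
Step 4: r* = 32/2 = 16 (the number of bidders n = 1 does not enter)

16


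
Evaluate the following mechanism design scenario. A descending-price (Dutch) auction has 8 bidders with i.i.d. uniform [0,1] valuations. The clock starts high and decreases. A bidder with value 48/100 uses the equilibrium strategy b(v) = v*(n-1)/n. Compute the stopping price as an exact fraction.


Step 1: Dutch auctions are strategically equivalent to first-price auctions
Step 2: The equilibrium bid is b(v) = v*(n-1)/n
Step 3: b = 12/25 * 7/8
Step 4: b = 21/50

21/50


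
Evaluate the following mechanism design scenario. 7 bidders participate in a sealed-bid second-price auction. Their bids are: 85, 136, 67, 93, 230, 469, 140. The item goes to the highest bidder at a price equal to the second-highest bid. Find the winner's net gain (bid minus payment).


Step 1: Sort bids in descending order: 469, 230, 140, 136, 93, 85, 67
Step 2: The winning bid is the highest: 469
Step 3: The payment equals the second-highest bid: 230
Step 4: Surplus = winner's bid - payment = 469 - 230 = 239

239


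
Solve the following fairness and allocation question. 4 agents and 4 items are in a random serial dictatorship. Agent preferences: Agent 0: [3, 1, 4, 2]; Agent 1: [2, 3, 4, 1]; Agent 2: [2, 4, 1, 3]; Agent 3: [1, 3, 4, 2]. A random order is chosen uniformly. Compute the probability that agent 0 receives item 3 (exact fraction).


Step 1: Agent 0 wants item 3
Step 2: There are 24 possible orderings of agents
Step 3: In 20 orderings, agent 0 gets item 3
Step 4: Probability = 20/24 = 5/6

5/6


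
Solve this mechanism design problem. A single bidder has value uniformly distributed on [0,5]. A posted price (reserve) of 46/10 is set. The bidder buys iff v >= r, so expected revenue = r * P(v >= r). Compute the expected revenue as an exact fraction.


Step 1: Posted price r = 23/5, value support [0,5]
Step 2: P(v >= r) = (5 - 23/5)/5 = 2/25
Step 3: Expected revenue = r * P(v >= r) = 23/5 * 2/25
Step 4: Revenue = 46/125

46/125


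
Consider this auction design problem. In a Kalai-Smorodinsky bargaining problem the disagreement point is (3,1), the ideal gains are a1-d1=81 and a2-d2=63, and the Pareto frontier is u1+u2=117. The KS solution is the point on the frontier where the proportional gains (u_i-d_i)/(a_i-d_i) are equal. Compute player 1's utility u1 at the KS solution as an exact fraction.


Step 1: At the KS point, (u1-d1)/r1 = (u2-d2)/r2 = t and u1+u2 = 117
Step 2: u1 = d1 + r1*t and u2 = d2 + r2*t, so (d1 + r1*t) + (d2 + r2*t) = 117
Step 3: t = (117 - 3 - 1)/(81 + 63) = 113/144
Step 4: u1 = d1 + r1*t = 3 + 81 * 113/144 = 1065/16
Step 5: (Check: u2 = d2 + r2*t = 807/16; u1+u2 = 1065/16 + 807/16 = 117, on the frontier.)

1065/16


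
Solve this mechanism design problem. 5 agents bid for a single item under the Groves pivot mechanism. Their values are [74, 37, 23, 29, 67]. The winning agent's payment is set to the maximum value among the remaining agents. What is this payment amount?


Step 1: The efficient winner is agent 0 with value 74
Step 2: Other agents' values: [37, 23, 29, 67]
Step 3: Pivot payment = max(others) = 67
Step 4: The winner pays 67

67


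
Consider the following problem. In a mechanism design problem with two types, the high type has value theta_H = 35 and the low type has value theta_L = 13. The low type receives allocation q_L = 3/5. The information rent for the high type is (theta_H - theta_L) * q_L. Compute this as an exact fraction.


Step 1: theta_H - theta_L = 35 - 13 = 22
Step 2: Information rent = (theta_H - theta_L) * q_L
Step 3: = 22 * 3/5
Step 4: = 66/5

66/5


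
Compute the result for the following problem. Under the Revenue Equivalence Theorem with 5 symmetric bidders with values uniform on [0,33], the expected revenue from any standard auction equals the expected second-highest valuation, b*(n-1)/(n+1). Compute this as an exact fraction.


Step 1: By Revenue Equivalence, expected revenue = b*(n-1)/(n+1)
Step 2: Substituting n = 5, b = 33
Step 3: Revenue = 33*(5-1)/(5+1) = 33*4/6
Step 4: Revenue = 132/6 = 22

22


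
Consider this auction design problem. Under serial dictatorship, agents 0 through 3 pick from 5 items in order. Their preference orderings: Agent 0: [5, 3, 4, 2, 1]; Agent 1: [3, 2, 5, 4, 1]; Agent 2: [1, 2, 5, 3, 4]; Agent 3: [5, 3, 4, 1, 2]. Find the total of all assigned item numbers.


Step 1: Agent 0 picks item 5
Step 2: Agent 1 picks item 3
Step 3: Agent 2 picks item 1
Step 4: Agent 3 picks item 4
Step 5: Sum = 5 + 3 + 1 + 4 = 13

13


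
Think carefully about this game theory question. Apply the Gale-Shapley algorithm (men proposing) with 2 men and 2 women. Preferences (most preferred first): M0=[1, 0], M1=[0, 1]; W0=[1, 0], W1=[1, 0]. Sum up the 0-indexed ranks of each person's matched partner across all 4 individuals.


Step 1: Run Gale-Shapley (men propose, women hold best offer):
  M0 proposes to W1; she accepts
  M1 proposes to W0; she accepts
Step 2: Final matching: W0-M1, W1-M0
Step 3: 0-indexed ranks (man's rank of his match, then woman's): 0 + 0 + 0 + 1
Step 4: Total rank sum = 1

1


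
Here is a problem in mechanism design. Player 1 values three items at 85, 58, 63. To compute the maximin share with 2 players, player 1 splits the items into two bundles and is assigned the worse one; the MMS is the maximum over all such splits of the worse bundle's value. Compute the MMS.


Step 1: Item values = 85, 58, 63
Step 2: Enumerate all 2-bundle partitions and take the smaller bundle:
  Partition 1: {85} vs {58,63} -> bundles 85, 121; min = 85
  Partition 2: {58} vs {85,63} -> bundles 58, 148; min = 58
  Partition 3: {63} vs {85,58} -> bundles 63, 143; min = 63
Step 3: MMS = max(85, 58, 63) = 85

85


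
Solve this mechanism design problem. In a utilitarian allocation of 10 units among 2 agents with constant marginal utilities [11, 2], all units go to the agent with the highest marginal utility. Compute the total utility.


Step 1: The marginal utilities are [11, 2]
Step 2: The highest marginal utility is 11
Step 3: All 10 units go to that agent
Step 4: Total utility = 11 * 10 = 110

110


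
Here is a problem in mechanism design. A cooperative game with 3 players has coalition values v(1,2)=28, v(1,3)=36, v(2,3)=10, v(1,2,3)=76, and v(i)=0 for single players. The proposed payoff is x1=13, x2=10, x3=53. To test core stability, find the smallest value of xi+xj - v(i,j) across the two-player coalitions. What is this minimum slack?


Step 1: Slack for coalition (1,2): x1+x2 - v12 = 23 - 28 = -5
Step 2: Slack for coalition (1,3): x1+x3 - v13 = 66 - 36 = 30
Step 3: Slack for coalition (2,3): x2+x3 - v23 = 63 - 10 = 53
Step 4: Minimum slack = min(-5, 30, 53) = -5, attained by (1,2); coalition (1,2) can block (slack < 0), so the allocation is not in the core

-5


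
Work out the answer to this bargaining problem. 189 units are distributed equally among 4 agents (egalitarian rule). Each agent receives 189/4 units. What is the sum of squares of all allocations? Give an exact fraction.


Step 1: Each agent's share = 189/4
Step 2: Square of each share = (189/4)^2 = 35721/16
Step 3: Sum of squares = 4 * 35721/16 = 35721/4

35721/4


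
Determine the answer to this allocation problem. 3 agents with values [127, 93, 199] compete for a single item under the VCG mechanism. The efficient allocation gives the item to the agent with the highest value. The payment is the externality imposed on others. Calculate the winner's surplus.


Step 1: The winner is the agent with the highest value: agent 2 with value 199
Step 2: Values of other agents: [127, 93]
Step 3: VCG payment = max of others' values = 127
Step 4: Surplus = 199 - 127 = 72

72


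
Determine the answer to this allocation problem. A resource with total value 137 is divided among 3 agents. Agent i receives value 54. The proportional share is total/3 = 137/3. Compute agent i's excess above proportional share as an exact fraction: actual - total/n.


Step 1: Proportional share = 137/3
Step 2: Agent's actual allocation = 54
Step 3: Excess = 54 - 137/3 = 25/3

25/3


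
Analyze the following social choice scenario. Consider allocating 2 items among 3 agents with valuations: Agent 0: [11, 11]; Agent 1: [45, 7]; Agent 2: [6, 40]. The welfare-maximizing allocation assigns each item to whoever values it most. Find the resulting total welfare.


Step 1: For each item, find the maximum value among all agents.
Step 2: Item 0 -> Agent 1 (value 45)
Step 3: Item 1 -> Agent 2 (value 40)
Step 4: Total welfare = 45 + 40 = 85

85


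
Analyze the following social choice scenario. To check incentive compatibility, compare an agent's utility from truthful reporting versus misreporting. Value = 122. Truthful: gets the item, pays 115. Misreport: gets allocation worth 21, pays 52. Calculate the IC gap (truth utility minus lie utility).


Step 1: U(truth) = value - payment = 122 - 115 = 7
Step 2: U(lie) = allocation - payment = 21 - 52 = -31
Step 3: IC gap = 7 - (-31) = 38

38


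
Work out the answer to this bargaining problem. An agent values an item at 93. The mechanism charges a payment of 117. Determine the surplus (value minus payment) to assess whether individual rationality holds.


Step 1: Surplus = value - payment = 93 - 117 = -24
Step 2: IR is violated (surplus < 0)

-24


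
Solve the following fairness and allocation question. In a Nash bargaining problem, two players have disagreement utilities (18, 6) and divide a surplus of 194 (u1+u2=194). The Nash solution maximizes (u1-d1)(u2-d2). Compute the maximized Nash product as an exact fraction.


Step 1: The Nash solution splits surplus symmetrically above the disagreement point
Step 2: u1 = (total + d1 - d2)/2 = (194 + 18 - 6)/2 = 103
Step 3: u2 = (total - d1 + d2)/2 = (194 - 18 + 6)/2 = 91
Step 4: Nash product = (103 - 18) * (91 - 6)
Step 5: = 85 * 85 = 7225

7225


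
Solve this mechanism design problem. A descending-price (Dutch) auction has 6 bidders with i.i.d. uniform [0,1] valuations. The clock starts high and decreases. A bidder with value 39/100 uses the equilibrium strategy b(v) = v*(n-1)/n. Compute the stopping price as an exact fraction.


Step 1: Dutch auctions are strategically equivalent to first-price auctions
Step 2: The equilibrium bid is b(v) = v*(n-1)/n
Step 3: b = 39/100 * 5/6
Step 4: b = 13/40

13/40


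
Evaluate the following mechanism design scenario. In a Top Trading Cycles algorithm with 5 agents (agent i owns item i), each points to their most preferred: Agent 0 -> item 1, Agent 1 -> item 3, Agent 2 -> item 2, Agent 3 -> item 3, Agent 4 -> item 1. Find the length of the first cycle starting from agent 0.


Step 1: Trace the pointer graph from agent 0: 0 -> 1 -> 3 -> 3
Step 2: A cycle is detected when we revisit agent 3
Step 3: The cycle is: 3 -> 3
Step 4: Cycle length = 1

1


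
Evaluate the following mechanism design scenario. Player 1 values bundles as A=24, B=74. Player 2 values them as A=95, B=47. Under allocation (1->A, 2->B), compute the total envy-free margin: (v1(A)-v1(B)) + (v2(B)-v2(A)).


Step 1: Player 1's margin = v1(A) - v1(B) = 24 - 74 = -50
Step 2: Player 2's margin = v2(B) - v2(A) = 47 - 95 = -48
Step 3: Total margin = -50 + -48 = -98

-98


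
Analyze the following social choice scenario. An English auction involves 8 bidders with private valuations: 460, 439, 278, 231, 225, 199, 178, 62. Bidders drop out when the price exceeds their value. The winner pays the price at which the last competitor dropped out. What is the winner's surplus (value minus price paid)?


Step 1: Identify the highest value: 460
Step 2: Identify the second-highest value: 439
Step 3: The final price = second-highest value = 439
Step 4: Surplus = 460 - 439 = 21

21


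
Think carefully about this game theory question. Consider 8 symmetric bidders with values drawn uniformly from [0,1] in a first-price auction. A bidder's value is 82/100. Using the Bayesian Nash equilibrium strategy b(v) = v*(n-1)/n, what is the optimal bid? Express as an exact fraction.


Step 1: The symmetric BNE bidding function is b(v) = v * (n-1) / n
Step 2: Substitute v = 41/50 and n = 8
Step 3: b = 41/50 * 7/8
Step 4: b = 287/400

287/400
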